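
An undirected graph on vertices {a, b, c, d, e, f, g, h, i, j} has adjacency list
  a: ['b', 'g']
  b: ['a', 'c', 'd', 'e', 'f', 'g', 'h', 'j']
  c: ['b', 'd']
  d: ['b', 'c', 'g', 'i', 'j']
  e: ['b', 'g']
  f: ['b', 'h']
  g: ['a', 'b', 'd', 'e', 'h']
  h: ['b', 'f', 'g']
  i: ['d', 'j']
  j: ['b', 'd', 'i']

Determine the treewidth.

A width-2 tree decomposition is:
Bags: B1 = {b, d, g}  B2 = {b, c, d}  B3 = {a, b, g}  B4 = {b, g, h}  B5 = {b, d, j}  B6 = {b, e, g}  B7 = {d, i, j}  B8 = {b, f, h}
Tree: B1–B2, B1–B3, B3–B4, B1–B5, B3–B6, B5–B7, B4–B8
Every bag has size at most 3, so the width is 3 − 1 = 2 and tw(G) ≤ 2. Conversely, {b, d, g} is a clique of size 3, and the vertices of any clique must share a bag in every tree decomposition; so some bag has ≥ 3 vertices and tw(G) ≥ 2. Combining the bounds, tw(G) = 2.

2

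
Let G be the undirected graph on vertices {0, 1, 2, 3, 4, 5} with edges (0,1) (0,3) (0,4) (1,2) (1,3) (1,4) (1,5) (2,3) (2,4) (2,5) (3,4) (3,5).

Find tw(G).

A width-3 tree decomposition is:
Bags: B1 = {0, 1, 3, 4}  B2 = {1, 2, 3, 4}  B3 = {1, 2, 3, 5}
Tree: B1–B2, B2–B3
Every bag has size at most 4, so the width is 4 − 1 = 3 and tw(G) ≤ 3. Conversely, {0, 1, 3, 4} is a clique of size 4, and the vertices of any clique must share a bag in every tree decomposition; so some bag has ≥ 4 vertices and tw(G) ≥ 3. Combining the bounds, tw(G) = 3.

3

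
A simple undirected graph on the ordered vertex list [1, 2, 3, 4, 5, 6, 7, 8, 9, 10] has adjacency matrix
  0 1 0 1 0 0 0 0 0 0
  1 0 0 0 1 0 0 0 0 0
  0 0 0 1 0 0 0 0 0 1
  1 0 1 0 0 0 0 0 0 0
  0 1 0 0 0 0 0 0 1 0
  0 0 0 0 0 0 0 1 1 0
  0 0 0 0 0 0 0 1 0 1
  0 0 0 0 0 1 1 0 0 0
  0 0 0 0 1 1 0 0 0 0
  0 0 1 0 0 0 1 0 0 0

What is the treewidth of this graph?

A width-2 tree decomposition is:
Bags: B1 = {1, 2, 4}  B2 = {2, 3, 4}  B3 = {2, 3, 10}  B4 = {2, 7, 10}  B5 = {2, 7, 8}  B6 = {2, 6, 8}  B7 = {2, 6, 9}  B8 = {2, 5, 9}
Tree: B1–B2, B2–B3, B3–B4, B4–B5, B5–B6, B6–B7, B7–B8
Every bag has size at most 3, so the width is 3 − 1 = 2 and tw(G) ≤ 2. The edges 2–1–4–3–10–7–8–6–9–5–2 form a cycle, so G is not a tree and its treewidth is at least 2. The upper and lower bounds meet at 2, so that is the treewidth.

2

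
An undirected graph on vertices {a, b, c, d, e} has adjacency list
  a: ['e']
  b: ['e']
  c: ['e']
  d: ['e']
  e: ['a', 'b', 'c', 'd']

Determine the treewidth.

1

A width-1 tree decomposition is:
Bags: B1 = {a, e}  B2 = {d, e}  B3 = {c, e}  B4 = {b, e}
Tree: B1–B2, B2–B3, B2–B4
The largest bag has 2 vertices, giving width 1; this decomposition certifies tw(G) ≤ 1. Since G has at least one edge (e.g. a–e), it is not an edgeless graph, so tw(G) ≥ 1. Therefore the treewidth is 1.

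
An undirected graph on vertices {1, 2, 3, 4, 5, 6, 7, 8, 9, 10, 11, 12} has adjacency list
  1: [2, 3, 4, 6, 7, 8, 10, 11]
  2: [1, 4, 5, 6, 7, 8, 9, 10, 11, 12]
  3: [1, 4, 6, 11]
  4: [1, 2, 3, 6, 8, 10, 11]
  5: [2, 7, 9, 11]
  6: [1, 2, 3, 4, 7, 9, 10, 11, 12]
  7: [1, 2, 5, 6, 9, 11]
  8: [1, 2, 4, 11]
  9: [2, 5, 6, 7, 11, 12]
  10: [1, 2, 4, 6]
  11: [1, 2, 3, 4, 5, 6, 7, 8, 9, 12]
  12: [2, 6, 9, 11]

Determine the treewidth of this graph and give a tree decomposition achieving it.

Treewidth 4.
Bags: B1 = {2, 6, 7, 9, 11}  B2 = {2, 6, 9, 11, 12}  B3 = {1, 2, 6, 7, 11}  B4 = {1, 2, 4, 6, 11}  B5 = {1, 3, 4, 6, 11}  B6 = {1, 2, 4, 6, 10}  B7 = {1, 2, 4, 8, 11}  B8 = {2, 5, 7, 9, 11}
Tree: B1–B2, B1–B3, B3–B4, B4–B5, B4–B6, B4–B7, B1–B8

The largest bag has 5 vertices, giving width 4; this decomposition certifies tw(G) ≤ 4. For the lower bound, the 5 vertices {1, 2, 4, 6, 10} are pairwise adjacent, and any tree decomposition puts a clique entirely inside one bag — forcing width ≥ 4. Combining the bounds, tw(G) = 4.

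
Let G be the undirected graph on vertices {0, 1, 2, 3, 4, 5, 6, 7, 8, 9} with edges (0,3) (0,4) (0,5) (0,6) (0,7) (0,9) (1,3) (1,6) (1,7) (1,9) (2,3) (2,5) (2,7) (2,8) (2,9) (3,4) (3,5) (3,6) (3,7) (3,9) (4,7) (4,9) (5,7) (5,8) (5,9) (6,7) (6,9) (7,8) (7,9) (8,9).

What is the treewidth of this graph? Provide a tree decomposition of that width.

Treewidth 4.
One such decomposition:
Bags: B1 = {2, 3, 5, 7, 9}  B2 = {0, 3, 5, 7, 9}  B3 = {0, 3, 6, 7, 9}  B4 = {2, 5, 7, 8, 9}  B5 = {0, 3, 4, 7, 9}  B6 = {1, 3, 6, 7, 9}
Tree: B1–B2, B2–B3, B1–B4, B3–B5, B3–B6

Every bag has size at most 5, so the width is 5 − 1 = 4 and tw(G) ≤ 4. For the lower bound, the 5 vertices {2, 5, 7, 8, 9} are pairwise adjacent, and any tree decomposition puts a clique entirely inside one bag — forcing width ≥ 4. Therefore the treewidth is 4.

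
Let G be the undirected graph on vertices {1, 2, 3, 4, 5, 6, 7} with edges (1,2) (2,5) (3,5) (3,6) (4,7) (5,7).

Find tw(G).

A width-1 tree decomposition is:
Bags: B1 = {2, 5}  B2 = {3, 5}  B3 = {5, 7}  B4 = {1, 2}  B5 = {4, 7}  B6 = {3, 6}
Tree: B1–B2, B1–B3, B1–B4, B3–B5, B2–B6
Every bag has size at most 2, so the width is 2 − 1 = 1 and tw(G) ≤ 1. G has an edge, so its treewidth is at least 1. The upper and lower bounds meet at 1, so that is the treewidth.

1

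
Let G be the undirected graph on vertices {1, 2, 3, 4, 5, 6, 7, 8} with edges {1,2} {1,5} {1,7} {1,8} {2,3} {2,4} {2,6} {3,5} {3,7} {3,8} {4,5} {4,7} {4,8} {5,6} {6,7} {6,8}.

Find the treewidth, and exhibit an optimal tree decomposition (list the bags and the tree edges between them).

Treewidth 4.
One optimal decomposition is:
Bags: B1 = {2, 5, 6, 7, 8}  B2 = {2, 4, 5, 7, 8}  B3 = {2, 3, 5, 7, 8}  B4 = {1, 2, 5, 7, 8}
Tree: B1–B2, B2–B3, B3–B4

The largest bag has 5 vertices, giving width 4; this decomposition certifies tw(G) ≤ 4. For the lower bound: the 5 vertex sets {5,6}, {2,4}, {3,8}, {7}, {1} are disjoint, each induces a connected subgraph, and every pair is joined by at least one edge of G. Contracting each set to a single vertex therefore yields K_{5} as a minor, and since treewidth is minor-monotone, tw(G) ≥ tw(K_{5}) = 4. Therefore the treewidth is 4.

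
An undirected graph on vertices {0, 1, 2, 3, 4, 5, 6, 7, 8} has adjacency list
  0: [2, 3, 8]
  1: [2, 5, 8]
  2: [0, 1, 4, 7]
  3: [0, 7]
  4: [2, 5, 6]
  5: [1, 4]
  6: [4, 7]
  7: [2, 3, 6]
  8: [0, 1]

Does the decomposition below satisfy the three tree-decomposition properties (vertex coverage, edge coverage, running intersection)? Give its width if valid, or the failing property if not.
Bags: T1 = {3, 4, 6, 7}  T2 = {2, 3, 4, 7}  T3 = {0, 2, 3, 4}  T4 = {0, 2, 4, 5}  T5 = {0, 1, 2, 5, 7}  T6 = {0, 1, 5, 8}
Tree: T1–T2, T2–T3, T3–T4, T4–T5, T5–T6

No — bags containing vertex 7 are not connected in the tree.

A tree decomposition must satisfy three properties: every vertex lies in some bag; for every edge, both endpoints lie together in some bag; and for every vertex, the bags containing it form a connected subtree. Here bags containing vertex 7 are not connected in the tree, so the decomposition is invalid.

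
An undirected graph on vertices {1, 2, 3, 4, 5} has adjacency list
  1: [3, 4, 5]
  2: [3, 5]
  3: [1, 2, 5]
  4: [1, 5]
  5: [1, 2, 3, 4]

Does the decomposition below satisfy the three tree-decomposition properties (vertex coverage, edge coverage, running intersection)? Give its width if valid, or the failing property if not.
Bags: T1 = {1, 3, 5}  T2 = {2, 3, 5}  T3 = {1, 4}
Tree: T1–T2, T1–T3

A tree decomposition must satisfy three properties: every vertex lies in some bag; for every edge, both endpoints lie together in some bag; and for every vertex, the bags containing it form a connected subtree. Here edge (5,4) lies in no bag, so the decomposition is invalid.

No — edge (5,4) lies in no bag.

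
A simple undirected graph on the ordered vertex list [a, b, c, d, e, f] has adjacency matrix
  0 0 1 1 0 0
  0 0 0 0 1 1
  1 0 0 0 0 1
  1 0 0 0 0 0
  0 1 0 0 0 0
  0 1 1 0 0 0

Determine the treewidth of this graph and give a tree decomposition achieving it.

Treewidth 1.
Bags: B1 = {b, e}  B2 = {b, f}  B3 = {c, f}  B4 = {a, c}  B5 = {a, d}
Tree: B1–B2, B2–B3, B3–B4, B4–B5

Each bag holds 2 vertices, so the decomposition has width 1, which upper-bounds the treewidth. Since G has at least one edge (e.g. e–b), it is not an edgeless graph, so tw(G) ≥ 1. Therefore the treewidth is 1.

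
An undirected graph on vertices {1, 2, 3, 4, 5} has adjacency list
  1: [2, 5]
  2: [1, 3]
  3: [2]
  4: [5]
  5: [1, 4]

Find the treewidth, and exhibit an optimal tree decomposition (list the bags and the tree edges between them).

Treewidth 1.
One optimal decomposition is:
Bags: B1 = {2, 3}  B2 = {1, 2}  B3 = {1, 5}  B4 = {4, 5}
Tree: B1–B2, B2–B3, B3–B4

The largest bag has 2 vertices, giving width 1; this decomposition certifies tw(G) ≤ 1. Any graph with an edge has treewidth ≥ 1, and G has the edge 3–2. Combining the bounds, tw(G) = 1.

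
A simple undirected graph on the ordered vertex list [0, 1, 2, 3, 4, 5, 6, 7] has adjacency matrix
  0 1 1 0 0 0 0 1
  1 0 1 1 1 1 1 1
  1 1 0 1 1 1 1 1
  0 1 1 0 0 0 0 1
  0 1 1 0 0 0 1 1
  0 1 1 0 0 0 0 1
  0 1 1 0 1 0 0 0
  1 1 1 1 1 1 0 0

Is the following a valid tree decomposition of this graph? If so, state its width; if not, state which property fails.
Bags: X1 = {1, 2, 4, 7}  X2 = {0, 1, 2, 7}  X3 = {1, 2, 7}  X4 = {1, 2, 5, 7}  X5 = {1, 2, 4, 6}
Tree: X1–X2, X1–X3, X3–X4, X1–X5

A tree decomposition must satisfy three properties: every vertex lies in some bag; for every edge, both endpoints lie together in some bag; and for every vertex, the bags containing it form a connected subtree. Here vertex 3 appears in no bag, so the decomposition is invalid.

No — vertex 3 appears in no bag.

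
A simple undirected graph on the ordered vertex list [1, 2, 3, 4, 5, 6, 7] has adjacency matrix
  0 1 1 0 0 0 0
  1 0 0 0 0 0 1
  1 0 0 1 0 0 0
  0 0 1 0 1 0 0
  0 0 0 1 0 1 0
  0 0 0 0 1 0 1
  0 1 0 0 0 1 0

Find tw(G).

A width-2 tree decomposition is:
Bags: B1 = {3, 4, 5}  B2 = {3, 5, 6}  B3 = {3, 6, 7}  B4 = {2, 3, 7}  B5 = {1, 2, 3}
Tree: B1–B2, B2–B3, B3–B4, B4–B5
Every bag has size at most 3, so the width is 3 − 1 = 2 and tw(G) ≤ 2. Since 3–4–5–6–7–2–1–3 is a cycle in G, G is not acyclic. Forests are exactly the graphs of treewidth ≤ 1, so tw(G) ≥ 2. The upper and lower bounds meet at 2, so that is the treewidth.

2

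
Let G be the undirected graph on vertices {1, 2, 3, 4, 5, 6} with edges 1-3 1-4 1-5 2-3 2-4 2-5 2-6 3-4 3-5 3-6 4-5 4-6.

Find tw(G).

A width-3 tree decomposition is:
Bags: B1 = {1, 3, 4, 5}  B2 = {2, 3, 4, 5}  B3 = {2, 3, 4, 6}
Tree: B1–B2, B2–B3
Each bag holds 4 vertices, so the decomposition has width 3, which upper-bounds the treewidth. For the lower bound, the 4 vertices {1, 3, 4, 5} are pairwise adjacent, and any tree decomposition puts a clique entirely inside one bag — forcing width ≥ 3. Hence tw(G) = 3 exactly.

3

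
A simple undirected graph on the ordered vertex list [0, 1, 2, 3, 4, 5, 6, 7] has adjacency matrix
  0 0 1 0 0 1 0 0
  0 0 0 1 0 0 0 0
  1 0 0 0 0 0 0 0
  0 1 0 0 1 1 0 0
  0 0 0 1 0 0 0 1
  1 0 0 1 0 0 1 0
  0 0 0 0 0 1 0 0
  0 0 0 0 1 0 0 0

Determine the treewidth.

A width-1 tree decomposition is:
Bags: B1 = {0, 5}  B2 = {5, 6}  B3 = {0, 2}  B4 = {3, 5}  B5 = {3, 4}  B6 = {4, 7}  B7 = {1, 3}
Tree: B1–B2, B1–B3, B1–B4, B4–B5, B5–B6, B4–B7
Each bag holds 2 vertices, so the decomposition has width 1, which upper-bounds the treewidth. G has an edge, so its treewidth is at least 1. Hence tw(G) = 1 exactly.

1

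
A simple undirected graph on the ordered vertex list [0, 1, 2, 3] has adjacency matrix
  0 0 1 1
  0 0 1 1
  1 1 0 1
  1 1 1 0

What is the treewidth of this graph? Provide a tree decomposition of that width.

Treewidth 2.
Bags: B1 = {1, 2, 3}  B2 = {0, 2, 3}
Tree: B1–B2

The largest bag has 3 vertices, giving width 2; this decomposition certifies tw(G) ≤ 2. For the lower bound, the 3 vertices {0, 2, 3} are pairwise adjacent, and any tree decomposition puts a clique entirely inside one bag — forcing width ≥ 2. The upper and lower bounds meet at 2, so that is the treewidth.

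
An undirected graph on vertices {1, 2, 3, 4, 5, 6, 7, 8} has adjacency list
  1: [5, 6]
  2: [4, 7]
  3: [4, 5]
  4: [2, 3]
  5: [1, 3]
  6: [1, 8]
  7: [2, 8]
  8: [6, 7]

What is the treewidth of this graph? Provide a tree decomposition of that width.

Treewidth 2.
Bags: B1 = {1, 5, 6}  B2 = {5, 6, 8}  B3 = {5, 7, 8}  B4 = {2, 5, 7}  B5 = {2, 4, 5}  B6 = {3, 4, 5}
Tree: B1–B2, B2–B3, B3–B4, B4–B5, B5–B6

Each bag holds 3 vertices, so the decomposition has width 2, which upper-bounds the treewidth. Since 5–1–6–8–7–2–4–3–5 is a cycle in G, G is not acyclic. Forests are exactly the graphs of treewidth ≤ 1, so tw(G) ≥ 2. Combining the bounds, tw(G) = 2.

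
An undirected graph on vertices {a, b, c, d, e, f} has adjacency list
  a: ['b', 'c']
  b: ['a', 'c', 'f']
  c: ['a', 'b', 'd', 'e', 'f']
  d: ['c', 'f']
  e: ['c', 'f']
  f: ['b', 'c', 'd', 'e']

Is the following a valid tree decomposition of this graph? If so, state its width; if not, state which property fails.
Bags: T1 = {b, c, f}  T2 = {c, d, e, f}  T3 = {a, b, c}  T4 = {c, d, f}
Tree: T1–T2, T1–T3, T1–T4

No — bags containing vertex d are not connected in the tree.

A tree decomposition must satisfy three properties: every vertex lies in some bag; for every edge, both endpoints lie together in some bag; and for every vertex, the bags containing it form a connected subtree. Here bags containing vertex d are not connected in the tree, so the decomposition is invalid.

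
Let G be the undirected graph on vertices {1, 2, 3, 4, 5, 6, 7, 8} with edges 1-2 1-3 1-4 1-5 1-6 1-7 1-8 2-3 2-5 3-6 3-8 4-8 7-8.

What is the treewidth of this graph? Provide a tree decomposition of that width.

The largest bag has 3 vertices, giving width 2; this decomposition certifies tw(G) ≤ 2. Conversely, {1, 3, 8} is a clique of size 3, and the vertices of any clique must share a bag in every tree decomposition; so some bag has ≥ 3 vertices and tw(G) ≥ 2. Therefore the treewidth is 2.

Treewidth 2.
Bags: B1 = {1, 3, 8}  B2 = {1, 2, 3}  B3 = {1, 7, 8}  B4 = {1, 2, 5}  B5 = {1, 3, 6}  B6 = {1, 4, 8}
Tree: B1–B2, B1–B3, B2–B4, B2–B5, B3–B6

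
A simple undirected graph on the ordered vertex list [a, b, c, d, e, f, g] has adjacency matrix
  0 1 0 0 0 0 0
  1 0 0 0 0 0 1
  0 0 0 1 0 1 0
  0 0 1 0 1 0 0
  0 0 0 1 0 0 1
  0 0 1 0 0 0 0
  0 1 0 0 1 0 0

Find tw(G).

1

A width-1 tree decomposition is:
Bags: B1 = {c, f}  B2 = {c, d}  B3 = {d, e}  B4 = {e, g}  B5 = {b, g}  B6 = {a, b}
Tree: B1–B2, B2–B3, B3–B4, B4–B5, B5–B6
Each bag holds 2 vertices, so the decomposition has width 1, which upper-bounds the treewidth. G has an edge, so its treewidth is at least 1. Therefore the treewidth is 1.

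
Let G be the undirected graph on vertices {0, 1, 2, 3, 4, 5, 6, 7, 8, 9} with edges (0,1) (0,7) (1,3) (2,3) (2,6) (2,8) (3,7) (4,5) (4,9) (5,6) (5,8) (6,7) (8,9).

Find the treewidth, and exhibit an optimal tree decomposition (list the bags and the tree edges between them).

Treewidth 2.
Bags: B1 = {0, 1, 7}  B2 = {1, 3, 7}  B3 = {3, 6, 7}  B4 = {2, 3, 6}  B5 = {2, 5, 6}  B6 = {2, 5, 8}  B7 = {4, 5, 8}  B8 = {4, 8, 9}
Tree: B1–B2, B2–B3, B3–B4, B4–B5, B5–B6, B6–B7, B7–B8

The largest bag has 3 vertices, giving width 2; this decomposition certifies tw(G) ≤ 2. Since 0–1–3–7–0 is a cycle in G, G is not acyclic. Forests are exactly the graphs of treewidth ≤ 1, so tw(G) ≥ 2. Therefore the treewidth is 2.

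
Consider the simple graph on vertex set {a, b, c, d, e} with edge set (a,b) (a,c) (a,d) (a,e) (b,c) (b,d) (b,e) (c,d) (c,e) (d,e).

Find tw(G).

A width-4 tree decomposition is:
Bags: B1 = {a, b, c, d, e}
Tree: (single bag)
With just one bag of size 5, the width is 5 − 1 = 4, so tw(G) ≤ 4. Conversely, {a, b, c, d, e} is a clique of size 5, and the vertices of any clique must share a bag in every tree decomposition; so some bag has ≥ 5 vertices and tw(G) ≥ 4. Hence tw(G) = 4 exactly.

4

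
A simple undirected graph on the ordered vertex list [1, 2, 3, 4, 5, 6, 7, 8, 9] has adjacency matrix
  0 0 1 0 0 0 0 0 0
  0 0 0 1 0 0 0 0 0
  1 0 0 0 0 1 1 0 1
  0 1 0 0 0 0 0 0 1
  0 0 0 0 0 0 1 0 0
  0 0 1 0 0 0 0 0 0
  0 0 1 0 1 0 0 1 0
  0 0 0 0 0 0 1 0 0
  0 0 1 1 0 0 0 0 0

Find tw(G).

A width-1 tree decomposition is:
Bags: B1 = {3, 7}  B2 = {3, 9}  B3 = {3, 6}  B4 = {5, 7}  B5 = {1, 3}  B6 = {4, 9}  B7 = {2, 4}  B8 = {7, 8}
Tree: B1–B2, B2–B3, B1–B4, B2–B5, B2–B6, B6–B7, B1–B8
Every bag has size at most 2, so the width is 2 − 1 = 1 and tw(G) ≤ 1. Since G has at least one edge (e.g. 3–7), it is not an edgeless graph, so tw(G) ≥ 1. Therefore the treewidth is 1.

1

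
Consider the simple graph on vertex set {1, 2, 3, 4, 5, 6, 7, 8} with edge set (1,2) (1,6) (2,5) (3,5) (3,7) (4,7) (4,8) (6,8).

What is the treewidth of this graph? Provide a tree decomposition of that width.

Treewidth 2.
One such decomposition:
Bags: B1 = {1, 2, 5}  B2 = {1, 5, 6}  B3 = {5, 6, 8}  B4 = {4, 5, 8}  B5 = {4, 5, 7}  B6 = {3, 5, 7}
Tree: B1–B2, B2–B3, B3–B4, B4–B5, B5–B6

The largest bag has 3 vertices, giving width 2; this decomposition certifies tw(G) ≤ 2. Since 5–2–1–6–8–4–7–3–5 is a cycle in G, G is not acyclic. Forests are exactly the graphs of treewidth ≤ 1, so tw(G) ≥ 2. Therefore the treewidth is 2.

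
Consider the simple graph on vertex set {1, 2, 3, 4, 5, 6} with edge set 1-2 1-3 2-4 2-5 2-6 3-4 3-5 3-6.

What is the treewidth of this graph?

A width-2 tree decomposition is:
Bags: B1 = {1, 2, 3}  B2 = {2, 3, 6}  B3 = {2, 3, 5}  B4 = {2, 3, 4}
Tree: B1–B2, B2–B3, B3–B4
Each bag holds 3 vertices, so the decomposition has width 2, which upper-bounds the treewidth. Since 3–1–2–6–3 is a cycle in G, G is not acyclic. Forests are exactly the graphs of treewidth ≤ 1, so tw(G) ≥ 2. Therefore the treewidth is 2.

2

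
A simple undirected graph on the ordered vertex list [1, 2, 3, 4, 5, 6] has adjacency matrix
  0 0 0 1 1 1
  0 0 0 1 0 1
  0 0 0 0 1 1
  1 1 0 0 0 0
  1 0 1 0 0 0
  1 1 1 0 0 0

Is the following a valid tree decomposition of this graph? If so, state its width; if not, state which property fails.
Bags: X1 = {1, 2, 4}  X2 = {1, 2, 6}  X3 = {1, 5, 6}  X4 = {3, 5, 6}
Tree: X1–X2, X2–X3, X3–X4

Every vertex of G appears in some bag (union = {1, 2, 3, 4, 5, 6}); every edge is covered by a bag; and for each vertex v the set of bags containing v is connected in the bag tree. The decomposition is therefore valid. The largest bag has 3 vertices, so the width is 2.

Yes; width 2.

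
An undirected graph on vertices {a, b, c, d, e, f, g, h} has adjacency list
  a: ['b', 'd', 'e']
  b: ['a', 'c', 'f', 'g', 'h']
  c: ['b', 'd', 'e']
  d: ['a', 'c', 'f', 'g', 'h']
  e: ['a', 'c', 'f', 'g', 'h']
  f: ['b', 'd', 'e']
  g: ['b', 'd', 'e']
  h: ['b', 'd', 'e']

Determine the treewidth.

3

A width-3 tree decomposition is:
Bags: B1 = {b, d, e, h}  B2 = {b, c, d, e}  B3 = {b, d, e, g}  B4 = {b, d, e, f}  B5 = {a, b, d, e}
Tree: B1–B2, B2–B3, B3–B4, B4–B5
Every bag has size at most 4, so the width is 4 − 1 = 3 and tw(G) ≤ 3. For the lower bound: the 4 vertex sets {b,h}, {c,d}, {e}, {g} are disjoint, each induces a connected subgraph, and every pair is joined by at least one edge of G. Contracting each set to a single vertex therefore yields K_{4} as a minor, and since treewidth is minor-monotone, tw(G) ≥ tw(K_{4}) = 3. The upper and lower bounds meet at 3, so that is the treewidth.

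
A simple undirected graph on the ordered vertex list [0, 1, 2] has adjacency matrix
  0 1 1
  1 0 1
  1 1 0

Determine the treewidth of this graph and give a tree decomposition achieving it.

A single bag containing all 3 vertices is trivially a valid decomposition of width 2. For the lower bound, the 3 vertices {0, 1, 2} are pairwise adjacent, and any tree decomposition puts a clique entirely inside one bag — forcing width ≥ 2. Therefore the treewidth is 2.

Treewidth 2.
One optimal decomposition is:
Bags: B1 = {0, 1, 2}
Tree: (single bag)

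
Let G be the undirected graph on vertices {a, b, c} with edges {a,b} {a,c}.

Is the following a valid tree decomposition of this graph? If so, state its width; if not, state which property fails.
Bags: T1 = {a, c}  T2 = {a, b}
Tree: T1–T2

Yes; width 1.

Every vertex of G appears in some bag (union = {a, b, c}); every edge is covered by a bag; and for each vertex v the set of bags containing v is connected in the bag tree. The decomposition is therefore valid. The largest bag has 2 vertices, so the width is 1.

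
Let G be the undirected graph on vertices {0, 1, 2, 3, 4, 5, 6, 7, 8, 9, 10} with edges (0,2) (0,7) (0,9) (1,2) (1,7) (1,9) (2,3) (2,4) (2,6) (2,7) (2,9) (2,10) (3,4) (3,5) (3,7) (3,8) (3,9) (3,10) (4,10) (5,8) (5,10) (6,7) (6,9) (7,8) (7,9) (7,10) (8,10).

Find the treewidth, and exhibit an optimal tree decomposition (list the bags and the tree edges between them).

Treewidth 3.
One optimal decomposition is:
Bags: B1 = {1, 2, 7, 9}  B2 = {2, 3, 7, 9}  B3 = {2, 6, 7, 9}  B4 = {2, 3, 7, 10}  B5 = {3, 7, 8, 10}  B6 = {0, 2, 7, 9}  B7 = {3, 5, 8, 10}  B8 = {2, 3, 4, 10}
Tree: B1–B2, B1–B3, B2–B4, B4–B5, B1–B6, B5–B7, B4–B8

Each bag holds 4 vertices, so the decomposition has width 3, which upper-bounds the treewidth. Conversely, {3, 5, 8, 10} is a clique of size 4, and the vertices of any clique must share a bag in every tree decomposition; so some bag has ≥ 4 vertices and tw(G) ≥ 3. Therefore the treewidth is 3.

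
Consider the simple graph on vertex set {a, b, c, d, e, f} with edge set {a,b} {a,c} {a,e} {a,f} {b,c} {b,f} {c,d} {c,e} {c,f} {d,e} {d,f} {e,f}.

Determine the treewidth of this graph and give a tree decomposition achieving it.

Each bag holds 4 vertices, so the decomposition has width 3, which upper-bounds the treewidth. For the lower bound, the 4 vertices {c, d, e, f} are pairwise adjacent, and any tree decomposition puts a clique entirely inside one bag — forcing width ≥ 3. Hence tw(G) = 3 exactly.

Treewidth 3.
Bags: B1 = {a, c, e, f}  B2 = {a, b, c, f}  B3 = {c, d, e, f}
Tree: B1–B2, B1–B3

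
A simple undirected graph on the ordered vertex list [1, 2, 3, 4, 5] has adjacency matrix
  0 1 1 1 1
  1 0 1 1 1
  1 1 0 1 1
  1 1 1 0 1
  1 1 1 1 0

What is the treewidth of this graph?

4

A width-4 tree decomposition is:
Bags: B1 = {1, 2, 3, 4, 5}
Tree: (single bag)
A single bag containing all 5 vertices is trivially a valid decomposition of width 4. On the other hand G contains the 5-clique {1, 2, 3, 4, 5}. A clique must lie in a single bag of any decomposition, so no decomposition can have width below 4. Hence tw(G) = 4 exactly.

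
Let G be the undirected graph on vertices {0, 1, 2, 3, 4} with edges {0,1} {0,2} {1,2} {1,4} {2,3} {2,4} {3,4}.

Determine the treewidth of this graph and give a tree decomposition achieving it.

Treewidth 2.
One such decomposition:
Bags: B1 = {1, 2, 4}  B2 = {0, 1, 2}  B3 = {2, 3, 4}
Tree: B1–B2, B1–B3

The largest bag has 3 vertices, giving width 2; this decomposition certifies tw(G) ≤ 2. On the other hand G contains the 3-clique {0, 1, 2}. A clique must lie in a single bag of any decomposition, so no decomposition can have width below 2. The upper and lower bounds meet at 2, so that is the treewidth.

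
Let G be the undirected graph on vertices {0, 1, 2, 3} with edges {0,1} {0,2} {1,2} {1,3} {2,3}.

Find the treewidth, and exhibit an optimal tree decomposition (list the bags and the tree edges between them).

Treewidth 2.
One optimal decomposition is:
Bags: B1 = {0, 1, 2}  B2 = {1, 2, 3}
Tree: B1–B2

Every bag has size at most 3, so the width is 3 − 1 = 2 and tw(G) ≤ 2. For the lower bound, the 3 vertices {0, 1, 2} are pairwise adjacent, and any tree decomposition puts a clique entirely inside one bag — forcing width ≥ 2. Combining the bounds, tw(G) = 2.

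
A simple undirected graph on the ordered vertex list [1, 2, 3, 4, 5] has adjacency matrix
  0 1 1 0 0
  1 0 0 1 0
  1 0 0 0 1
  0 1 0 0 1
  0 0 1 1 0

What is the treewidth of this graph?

A width-2 tree decomposition is:
Bags: B1 = {1, 2, 3}  B2 = {2, 3, 4}  B3 = {3, 4, 5}
Tree: B1–B2, B2–B3
Each bag holds 3 vertices, so the decomposition has width 2, which upper-bounds the treewidth. The edges 3–1–2–4–5–3 form a cycle, so G is not a tree and its treewidth is at least 2. Hence tw(G) = 2 exactly.

2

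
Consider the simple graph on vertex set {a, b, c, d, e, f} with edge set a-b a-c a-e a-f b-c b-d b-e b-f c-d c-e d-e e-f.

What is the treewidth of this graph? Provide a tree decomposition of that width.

Treewidth 3.
One such decomposition:
Bags: B1 = {a, b, e, f}  B2 = {a, b, c, e}  B3 = {b, c, d, e}
Tree: B1–B2, B2–B3

Each bag holds 4 vertices, so the decomposition has width 3, which upper-bounds the treewidth. For the lower bound, the 4 vertices {b, c, d, e} are pairwise adjacent, and any tree decomposition puts a clique entirely inside one bag — forcing width ≥ 3. Hence tw(G) = 3 exactly.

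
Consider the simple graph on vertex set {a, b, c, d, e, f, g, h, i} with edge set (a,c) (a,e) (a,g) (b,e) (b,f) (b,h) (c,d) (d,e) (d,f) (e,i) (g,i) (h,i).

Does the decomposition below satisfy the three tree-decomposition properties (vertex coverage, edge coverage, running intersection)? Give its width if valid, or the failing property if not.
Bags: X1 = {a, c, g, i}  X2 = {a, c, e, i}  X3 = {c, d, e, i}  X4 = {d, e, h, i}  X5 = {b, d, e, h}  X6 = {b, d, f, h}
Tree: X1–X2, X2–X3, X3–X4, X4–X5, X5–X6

Yes; width 3.

Checking the three conditions: (i) the bags cover all of {a, b, c, d, e, f, g, h, i}; (ii) for each edge, some bag contains both endpoints; (iii) the bags containing any fixed vertex form a subtree. All hold, so the decomposition is valid with width 4 − 1 = 3.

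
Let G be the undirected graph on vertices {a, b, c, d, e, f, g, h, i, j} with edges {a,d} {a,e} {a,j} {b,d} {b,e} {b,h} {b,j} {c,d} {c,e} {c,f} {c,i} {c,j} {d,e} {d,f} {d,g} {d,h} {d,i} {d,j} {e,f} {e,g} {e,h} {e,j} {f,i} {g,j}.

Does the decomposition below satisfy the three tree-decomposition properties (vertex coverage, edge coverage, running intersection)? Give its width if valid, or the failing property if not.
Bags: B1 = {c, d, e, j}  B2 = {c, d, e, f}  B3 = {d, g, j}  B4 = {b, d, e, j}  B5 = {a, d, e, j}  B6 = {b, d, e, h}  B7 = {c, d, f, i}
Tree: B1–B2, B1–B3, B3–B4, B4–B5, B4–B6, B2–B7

No — edge (e,g) lies in no bag.

A tree decomposition must satisfy three properties: every vertex lies in some bag; for every edge, both endpoints lie together in some bag; and for every vertex, the bags containing it form a connected subtree. Here edge (e,g) lies in no bag, so the decomposition is invalid.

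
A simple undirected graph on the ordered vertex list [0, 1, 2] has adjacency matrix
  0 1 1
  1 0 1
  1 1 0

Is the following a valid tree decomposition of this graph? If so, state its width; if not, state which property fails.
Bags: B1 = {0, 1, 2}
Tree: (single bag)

Vertex coverage: the bags together contain {0, 1, 2}, the full vertex set. Edge coverage: each edge of G has both endpoints in at least one bag. Running intersection: for every vertex, the bags containing it form a connected subtree. All three properties hold, so this is a valid tree decomposition of width max|bag| − 1 = 2, and hence tw(G) ≤ 2.

Yes; width 2.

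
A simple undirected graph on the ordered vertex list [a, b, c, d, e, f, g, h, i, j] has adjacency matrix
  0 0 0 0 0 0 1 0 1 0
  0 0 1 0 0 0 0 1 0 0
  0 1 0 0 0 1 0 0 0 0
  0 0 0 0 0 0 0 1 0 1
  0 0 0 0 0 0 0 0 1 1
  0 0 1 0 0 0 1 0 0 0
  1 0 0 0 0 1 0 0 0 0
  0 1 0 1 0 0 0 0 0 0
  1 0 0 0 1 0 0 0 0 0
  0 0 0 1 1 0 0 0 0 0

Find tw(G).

A width-2 tree decomposition is:
Bags: B1 = {a, g, i}  B2 = {e, g, i}  B3 = {e, g, j}  B4 = {d, g, j}  B5 = {d, g, h}  B6 = {b, g, h}  B7 = {b, c, g}  B8 = {c, f, g}
Tree: B1–B2, B2–B3, B3–B4, B4–B5, B5–B6, B6–B7, B7–B8
Every bag has size at most 3, so the width is 3 − 1 = 2 and tw(G) ≤ 2. Since g–a–i–e–j–d–h–b–c–f–g is a cycle in G, G is not acyclic. Forests are exactly the graphs of treewidth ≤ 1, so tw(G) ≥ 2. Therefore the treewidth is 2.

2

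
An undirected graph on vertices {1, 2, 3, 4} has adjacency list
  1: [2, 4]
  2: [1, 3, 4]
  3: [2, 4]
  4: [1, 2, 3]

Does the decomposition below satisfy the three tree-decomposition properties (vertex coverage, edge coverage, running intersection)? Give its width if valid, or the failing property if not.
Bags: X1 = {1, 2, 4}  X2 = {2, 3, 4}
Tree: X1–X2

Vertex coverage: the bags together contain {1, 2, 3, 4}, the full vertex set. Edge coverage: each edge of G has both endpoints in at least one bag. Running intersection: for every vertex, the bags containing it form a connected subtree. All three properties hold, so this is a valid tree decomposition of width max|bag| − 1 = 2, and hence tw(G) ≤ 2.

Yes; width 2.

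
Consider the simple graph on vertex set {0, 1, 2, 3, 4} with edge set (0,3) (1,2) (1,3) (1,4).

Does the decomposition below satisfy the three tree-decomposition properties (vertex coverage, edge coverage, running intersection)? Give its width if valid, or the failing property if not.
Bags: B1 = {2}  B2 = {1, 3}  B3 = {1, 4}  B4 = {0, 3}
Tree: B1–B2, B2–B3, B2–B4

A tree decomposition must satisfy three properties: every vertex lies in some bag; for every edge, both endpoints lie together in some bag; and for every vertex, the bags containing it form a connected subtree. Here edge (1,2) lies in no bag, so the decomposition is invalid.

No — edge (1,2) lies in no bag.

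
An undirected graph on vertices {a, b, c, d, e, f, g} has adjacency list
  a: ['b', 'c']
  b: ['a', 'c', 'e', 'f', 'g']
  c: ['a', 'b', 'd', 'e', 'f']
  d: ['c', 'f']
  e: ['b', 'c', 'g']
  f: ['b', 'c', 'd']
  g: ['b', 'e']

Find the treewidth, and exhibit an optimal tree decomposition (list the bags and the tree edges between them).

The largest bag has 3 vertices, giving width 2; this decomposition certifies tw(G) ≤ 2. Conversely, {b, e, g} is a clique of size 3, and the vertices of any clique must share a bag in every tree decomposition; so some bag has ≥ 3 vertices and tw(G) ≥ 2. Combining the bounds, tw(G) = 2.

Treewidth 2.
Bags: B1 = {b, c, f}  B2 = {a, b, c}  B3 = {b, c, e}  B4 = {b, e, g}  B5 = {c, d, f}
Tree: B1–B2, B2–B3, B3–B4, B1–B5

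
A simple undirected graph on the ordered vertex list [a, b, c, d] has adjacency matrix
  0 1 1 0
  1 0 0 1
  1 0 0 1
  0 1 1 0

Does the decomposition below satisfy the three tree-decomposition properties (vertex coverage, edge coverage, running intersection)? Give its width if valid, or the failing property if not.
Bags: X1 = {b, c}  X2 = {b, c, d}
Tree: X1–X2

A tree decomposition must satisfy three properties: every vertex lies in some bag; for every edge, both endpoints lie together in some bag; and for every vertex, the bags containing it form a connected subtree. Here vertex a appears in no bag, so the decomposition is invalid.

No — vertex a appears in no bag.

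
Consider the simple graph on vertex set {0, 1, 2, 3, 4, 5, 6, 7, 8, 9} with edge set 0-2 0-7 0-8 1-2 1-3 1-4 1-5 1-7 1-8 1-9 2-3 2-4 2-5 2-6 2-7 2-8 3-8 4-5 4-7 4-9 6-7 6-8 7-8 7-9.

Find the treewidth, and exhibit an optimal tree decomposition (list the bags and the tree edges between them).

Treewidth 3.
Bags: B1 = {1, 4, 7, 9}  B2 = {1, 2, 4, 7}  B3 = {1, 2, 7, 8}  B4 = {0, 2, 7, 8}  B5 = {2, 6, 7, 8}  B6 = {1, 2, 3, 8}  B7 = {1, 2, 4, 5}
Tree: B1–B2, B2–B3, B3–B4, B3–B5, B3–B6, B2–B7

Every bag has size at most 4, so the width is 4 − 1 = 3 and tw(G) ≤ 3. Conversely, {1, 4, 7, 9} is a clique of size 4, and the vertices of any clique must share a bag in every tree decomposition; so some bag has ≥ 4 vertices and tw(G) ≥ 3. Therefore the treewidth is 3.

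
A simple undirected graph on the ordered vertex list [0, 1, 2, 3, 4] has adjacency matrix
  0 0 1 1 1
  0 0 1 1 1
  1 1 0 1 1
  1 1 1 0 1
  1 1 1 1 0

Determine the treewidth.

3

A width-3 tree decomposition is:
Bags: B1 = {1, 2, 3, 4}  B2 = {0, 2, 3, 4}
Tree: B1–B2
The largest bag has 4 vertices, giving width 3; this decomposition certifies tw(G) ≤ 3. Conversely, {0, 2, 3, 4} is a clique of size 4, and the vertices of any clique must share a bag in every tree decomposition; so some bag has ≥ 4 vertices and tw(G) ≥ 3. Hence tw(G) = 3 exactly.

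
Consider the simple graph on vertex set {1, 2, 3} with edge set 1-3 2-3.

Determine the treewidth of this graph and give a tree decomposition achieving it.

Every bag has size at most 2, so the width is 2 − 1 = 1 and tw(G) ≤ 1. Any graph with an edge has treewidth ≥ 1, and G has the edge 1–3. Combining the bounds, tw(G) = 1.

Treewidth 1.
One optimal decomposition is:
Bags: B1 = {1, 3}  B2 = {2, 3}
Tree: B1–B2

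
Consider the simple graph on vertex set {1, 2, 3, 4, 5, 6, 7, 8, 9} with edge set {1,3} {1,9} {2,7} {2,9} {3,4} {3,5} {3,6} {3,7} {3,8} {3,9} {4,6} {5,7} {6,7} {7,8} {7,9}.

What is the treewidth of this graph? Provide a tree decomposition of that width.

Treewidth 2.
One such decomposition:
Bags: B1 = {1, 3, 9}  B2 = {3, 7, 9}  B3 = {3, 6, 7}  B4 = {2, 7, 9}  B5 = {3, 5, 7}  B6 = {3, 7, 8}  B7 = {3, 4, 6}
Tree: B1–B2, B2–B3, B2–B4, B3–B5, B2–B6, B3–B7

Every bag has size at most 3, so the width is 3 − 1 = 2 and tw(G) ≤ 2. On the other hand G contains the 3-clique {2, 7, 9}. A clique must lie in a single bag of any decomposition, so no decomposition can have width below 2. Hence tw(G) = 2 exactly.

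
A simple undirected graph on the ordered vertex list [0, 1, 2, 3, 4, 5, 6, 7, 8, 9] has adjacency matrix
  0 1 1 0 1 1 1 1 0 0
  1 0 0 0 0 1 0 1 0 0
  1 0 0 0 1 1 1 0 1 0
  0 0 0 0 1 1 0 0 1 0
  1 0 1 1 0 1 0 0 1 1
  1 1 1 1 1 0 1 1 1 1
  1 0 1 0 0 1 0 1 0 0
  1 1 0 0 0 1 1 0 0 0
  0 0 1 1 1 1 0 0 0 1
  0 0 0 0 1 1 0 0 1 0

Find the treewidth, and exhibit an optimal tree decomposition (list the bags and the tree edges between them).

Each bag holds 4 vertices, so the decomposition has width 3, which upper-bounds the treewidth. On the other hand G contains the 4-clique {0, 1, 5, 7}. A clique must lie in a single bag of any decomposition, so no decomposition can have width below 3. Hence tw(G) = 3 exactly.

Treewidth 3.
One optimal decomposition is:
Bags: B1 = {0, 2, 4, 5}  B2 = {2, 4, 5, 8}  B3 = {4, 5, 8, 9}  B4 = {0, 2, 5, 6}  B5 = {0, 5, 6, 7}  B6 = {0, 1, 5, 7}  B7 = {3, 4, 5, 8}
Tree: B1–B2, B2–B3, B1–B4, B4–B5, B5–B6, B2–B7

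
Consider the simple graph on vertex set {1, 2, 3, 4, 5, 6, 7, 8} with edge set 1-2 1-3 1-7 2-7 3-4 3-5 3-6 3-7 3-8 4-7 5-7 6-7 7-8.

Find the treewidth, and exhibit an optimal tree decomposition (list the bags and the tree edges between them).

Treewidth 2.
One such decomposition:
Bags: B1 = {3, 4, 7}  B2 = {3, 7, 8}  B3 = {1, 3, 7}  B4 = {3, 5, 7}  B5 = {3, 6, 7}  B6 = {1, 2, 7}
Tree: B1–B2, B1–B3, B2–B4, B3–B5, B3–B6

The largest bag has 3 vertices, giving width 2; this decomposition certifies tw(G) ≤ 2. For the lower bound, the 3 vertices {1, 2, 7} are pairwise adjacent, and any tree decomposition puts a clique entirely inside one bag — forcing width ≥ 2. Combining the bounds, tw(G) = 2.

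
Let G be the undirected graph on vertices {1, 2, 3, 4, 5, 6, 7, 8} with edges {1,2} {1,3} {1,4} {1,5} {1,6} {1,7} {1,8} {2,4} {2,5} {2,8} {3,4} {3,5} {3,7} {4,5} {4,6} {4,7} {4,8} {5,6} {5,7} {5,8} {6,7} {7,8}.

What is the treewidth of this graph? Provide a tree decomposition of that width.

Treewidth 4.
One such decomposition:
Bags: B1 = {1, 3, 4, 5, 7}  B2 = {1, 4, 5, 6, 7}  B3 = {1, 4, 5, 7, 8}  B4 = {1, 2, 4, 5, 8}
Tree: B1–B2, B2–B3, B3–B4

The largest bag has 5 vertices, giving width 4; this decomposition certifies tw(G) ≤ 4. Conversely, {1, 2, 4, 5, 8} is a clique of size 5, and the vertices of any clique must share a bag in every tree decomposition; so some bag has ≥ 5 vertices and tw(G) ≥ 4. Combining the bounds, tw(G) = 4.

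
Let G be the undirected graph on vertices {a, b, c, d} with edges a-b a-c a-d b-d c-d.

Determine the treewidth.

A width-2 tree decomposition is:
Bags: B1 = {a, b, d}  B2 = {a, c, d}
Tree: B1–B2
Every bag has size at most 3, so the width is 3 − 1 = 2 and tw(G) ≤ 2. Conversely, {a, c, d} is a clique of size 3, and the vertices of any clique must share a bag in every tree decomposition; so some bag has ≥ 3 vertices and tw(G) ≥ 2. The upper and lower bounds meet at 2, so that is the treewidth.

2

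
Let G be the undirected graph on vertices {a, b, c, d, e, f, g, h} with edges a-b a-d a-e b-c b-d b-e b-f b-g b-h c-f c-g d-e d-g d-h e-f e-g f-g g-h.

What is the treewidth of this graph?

A width-3 tree decomposition is:
Bags: B1 = {b, e, f, g}  B2 = {b, d, e, g}  B3 = {a, b, d, e}  B4 = {b, c, f, g}  B5 = {b, d, g, h}
Tree: B1–B2, B2–B3, B1–B4, B2–B5
Every bag has size at most 4, so the width is 4 − 1 = 3 and tw(G) ≤ 3. On the other hand G contains the 4-clique {b, d, e, g}. A clique must lie in a single bag of any decomposition, so no decomposition can have width below 3. Hence tw(G) = 3 exactly.

3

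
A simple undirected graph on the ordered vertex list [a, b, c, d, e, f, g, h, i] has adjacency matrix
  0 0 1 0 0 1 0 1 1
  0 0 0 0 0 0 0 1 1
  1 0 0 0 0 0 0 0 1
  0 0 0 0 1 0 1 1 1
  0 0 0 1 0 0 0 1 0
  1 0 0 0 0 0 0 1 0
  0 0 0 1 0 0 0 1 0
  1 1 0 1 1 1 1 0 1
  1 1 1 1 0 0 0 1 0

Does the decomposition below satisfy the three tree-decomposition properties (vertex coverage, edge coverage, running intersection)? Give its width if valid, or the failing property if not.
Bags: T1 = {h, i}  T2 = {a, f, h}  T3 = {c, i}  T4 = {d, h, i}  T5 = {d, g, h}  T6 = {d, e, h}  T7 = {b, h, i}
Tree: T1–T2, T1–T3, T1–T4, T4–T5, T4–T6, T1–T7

A tree decomposition must satisfy three properties: every vertex lies in some bag; for every edge, both endpoints lie together in some bag; and for every vertex, the bags containing it form a connected subtree. Here edge (a,i) lies in no bag, so the decomposition is invalid.

No — edge (a,i) lies in no bag.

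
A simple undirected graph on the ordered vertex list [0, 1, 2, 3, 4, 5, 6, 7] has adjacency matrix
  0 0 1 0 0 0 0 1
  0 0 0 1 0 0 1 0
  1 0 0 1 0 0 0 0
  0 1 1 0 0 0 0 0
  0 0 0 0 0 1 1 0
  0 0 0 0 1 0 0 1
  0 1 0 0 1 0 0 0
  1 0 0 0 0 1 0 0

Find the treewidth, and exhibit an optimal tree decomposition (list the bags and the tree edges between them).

Every bag has size at most 3, so the width is 3 − 1 = 2 and tw(G) ≤ 2. For the lower bound, G contains the cycle 4–5–7–0–2–3–1–6–4, so G is not a forest; only forests have treewidth ≤ 1, hence tw(G) ≥ 2. Combining the bounds, tw(G) = 2.

Treewidth 2.
Bags: B1 = {4, 5, 7}  B2 = {0, 4, 7}  B3 = {0, 2, 4}  B4 = {2, 3, 4}  B5 = {1, 3, 4}  B6 = {1, 4, 6}
Tree: B1–B2, B2–B3, B3–B4, B4–B5, B5–B6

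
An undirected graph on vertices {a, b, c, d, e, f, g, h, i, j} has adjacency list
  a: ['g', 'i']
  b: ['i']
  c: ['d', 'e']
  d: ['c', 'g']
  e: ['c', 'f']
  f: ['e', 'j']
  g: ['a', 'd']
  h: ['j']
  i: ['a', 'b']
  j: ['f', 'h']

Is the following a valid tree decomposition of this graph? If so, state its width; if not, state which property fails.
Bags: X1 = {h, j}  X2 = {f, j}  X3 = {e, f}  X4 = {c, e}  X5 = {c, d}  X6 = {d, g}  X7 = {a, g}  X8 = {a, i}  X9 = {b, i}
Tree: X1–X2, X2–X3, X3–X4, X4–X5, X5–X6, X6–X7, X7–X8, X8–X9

Yes; width 1.

Vertex coverage: the bags together contain {a, b, c, d, e, f, g, h, i, j}, the full vertex set. Edge coverage: each edge of G has both endpoints in at least one bag. Running intersection: for every vertex, the bags containing it form a connected subtree. All three properties hold, so this is a valid tree decomposition of width max|bag| − 1 = 1, and hence tw(G) ≤ 1.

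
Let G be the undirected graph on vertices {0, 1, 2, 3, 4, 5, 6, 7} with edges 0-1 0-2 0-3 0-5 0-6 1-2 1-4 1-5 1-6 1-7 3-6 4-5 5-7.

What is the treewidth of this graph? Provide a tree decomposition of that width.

Treewidth 2.
Bags: B1 = {1, 4, 5}  B2 = {0, 1, 5}  B3 = {0, 1, 6}  B4 = {0, 1, 2}  B5 = {1, 5, 7}  B6 = {0, 3, 6}
Tree: B1–B2, B2–B3, B2–B4, B2–B5, B3–B6

The largest bag has 3 vertices, giving width 2; this decomposition certifies tw(G) ≤ 2. Conversely, {0, 1, 2} is a clique of size 3, and the vertices of any clique must share a bag in every tree decomposition; so some bag has ≥ 3 vertices and tw(G) ≥ 2. The upper and lower bounds meet at 2, so that is the treewidth.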